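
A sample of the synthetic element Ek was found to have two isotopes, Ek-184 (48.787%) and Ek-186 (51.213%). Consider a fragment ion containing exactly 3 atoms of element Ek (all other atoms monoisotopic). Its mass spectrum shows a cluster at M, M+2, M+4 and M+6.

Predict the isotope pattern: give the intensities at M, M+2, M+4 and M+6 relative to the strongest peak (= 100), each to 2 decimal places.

30.25 : 95.26 : 100.00 : 34.99

Each Ek atom is independently Ek-184 (p = 0.48787) or Ek-186 (q = 0.51213); the cluster is the binomial expansion (p + q)^3.
P(M) = 0.48787^3 = 0.116121
P(M+2) = 3 × 0.48787^2 × 0.51213^1 = 0.365687
P(M+4) = 3 × 0.48787^1 × 0.51213^2 = 0.383871
P(M+6) = 0.51213^3 = 0.134320
The M+4 peak is largest (0.383871); scaling to 100 gives 30.25 : 95.26 : 100.00 : 34.99.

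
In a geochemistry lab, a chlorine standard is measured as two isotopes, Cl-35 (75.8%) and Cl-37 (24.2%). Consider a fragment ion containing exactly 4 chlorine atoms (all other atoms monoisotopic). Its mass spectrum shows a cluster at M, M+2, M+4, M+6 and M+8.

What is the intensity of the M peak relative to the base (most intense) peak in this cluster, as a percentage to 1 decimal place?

78.3%

Term probabilities: M 0.3301, M+2 0.4216, M+4 0.2019, M+6 0.0430, M+8 0.0034. Base peak = M+2.
P(M+2) = C(4,1) × 0.758^3 × 0.242^1 = 4 × 0.43551951 × 0.2420 = 0.421583 (base)
P(M) = C(4,0) × 0.758^4 × 0.242^0 = 1 × 0.33012379 × 1.0000 = 0.330124
Relative intensity = 0.330124 / 0.421583 × 100 = 78.3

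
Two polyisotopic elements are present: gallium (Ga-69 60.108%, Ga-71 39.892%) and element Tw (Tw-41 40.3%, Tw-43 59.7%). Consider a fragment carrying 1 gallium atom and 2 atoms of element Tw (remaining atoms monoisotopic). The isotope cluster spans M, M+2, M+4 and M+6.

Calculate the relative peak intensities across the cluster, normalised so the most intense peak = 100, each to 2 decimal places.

24.03 : 87.16 : 100.00 : 35.00

Gallium pattern (n=1): 0.60108 : 0.39892
Element Tw pattern (n=2): 0.162409 : 0.481182 : 0.356409
Convolve the two distributions (both contribute in 2-u steps):
  M: 0.60108×0.162409 = 0.097621
  M+2: 0.60108×0.481182 + 0.39892×0.162409 = 0.354017
  M+4: 0.60108×0.356409 + 0.39892×0.481182 = 0.406183
  M+6: 0.39892×0.356409 = 0.142179
Scale to base peak (0.406183) = 100: 24.03 : 87.16 : 100.00 : 35.00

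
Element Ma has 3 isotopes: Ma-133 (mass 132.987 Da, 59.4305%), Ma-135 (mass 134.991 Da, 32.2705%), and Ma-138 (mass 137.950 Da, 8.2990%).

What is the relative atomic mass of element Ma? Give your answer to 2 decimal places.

Ar = Σ fᵢ·mᵢ = 0.594305 × 132.987 + 0.322705 × 134.991 + 0.082990 × 137.950
= 79.0348 + 43.5623 + 11.4485 = 134.0456 Da

134.05 Da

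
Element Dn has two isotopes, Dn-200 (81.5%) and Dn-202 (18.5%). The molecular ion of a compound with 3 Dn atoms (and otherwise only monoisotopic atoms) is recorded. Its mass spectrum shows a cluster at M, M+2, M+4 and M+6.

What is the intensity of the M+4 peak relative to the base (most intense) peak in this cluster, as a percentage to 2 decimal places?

15.46%

Binomial terms of (0.815 + 0.185)^3: M 0.5413, M+2 0.3686, M+4 0.0837, M+6 0.0063 → M is the base peak.
P(M) = C(3,0) × 0.815^3 × 0.185^0 = 1 × 0.54134337 × 1.0000 = 0.541343 (base)
P(M+4) = C(3,2) × 0.815^1 × 0.185^2 = 3 × 0.8150 × 0.034225 = 0.083680
Relative intensity = 0.083680 / 0.541343 × 100 = 15.46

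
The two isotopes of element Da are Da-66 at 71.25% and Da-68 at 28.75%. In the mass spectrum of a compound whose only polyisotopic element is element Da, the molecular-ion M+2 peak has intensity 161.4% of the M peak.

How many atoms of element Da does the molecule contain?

With n Da atoms, P(M+2)/P(M) = C(n,1)·p^(n−1)q / p^n = n·q/p = n · 0.2875/0.7125.
n = 1.614 × 0.7125/0.2875 = 4.00 ≈ 4

4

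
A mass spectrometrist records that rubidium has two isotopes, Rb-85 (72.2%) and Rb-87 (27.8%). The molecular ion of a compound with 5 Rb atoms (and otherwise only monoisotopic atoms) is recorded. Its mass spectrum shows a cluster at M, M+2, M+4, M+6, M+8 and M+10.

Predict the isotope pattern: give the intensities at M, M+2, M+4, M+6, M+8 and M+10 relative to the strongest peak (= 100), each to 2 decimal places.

Expanding (0.722 + 0.278)^5:
P(M) = 0.722^5 = 0.196194
P(M+2) = 5 × 0.722^4 × 0.278^1 = 0.377714
P(M+4) = 10 × 0.722^3 × 0.278^2 = 0.290872
P(M+6) = 10 × 0.722^2 × 0.278^3 = 0.111998
P(M+8) = 5 × 0.722^1 × 0.278^4 = 0.021562
P(M+10) = 0.278^5 = 0.001660
The M+2 peak is largest (0.377714); scaling to 100 gives 51.94 : 100.00 : 77.01 : 29.65 : 5.71 : 0.44.

51.94 : 100.00 : 77.01 : 29.65 : 5.71 : 0.44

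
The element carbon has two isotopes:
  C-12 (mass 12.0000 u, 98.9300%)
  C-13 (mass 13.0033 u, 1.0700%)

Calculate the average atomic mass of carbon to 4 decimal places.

12.0107 u

Average mass = Σ (abundance × isotope mass) = 0.989300 × 12.0000 + 0.010700 × 13.0033
= 11.87160 + 0.13914 = 12.01074 u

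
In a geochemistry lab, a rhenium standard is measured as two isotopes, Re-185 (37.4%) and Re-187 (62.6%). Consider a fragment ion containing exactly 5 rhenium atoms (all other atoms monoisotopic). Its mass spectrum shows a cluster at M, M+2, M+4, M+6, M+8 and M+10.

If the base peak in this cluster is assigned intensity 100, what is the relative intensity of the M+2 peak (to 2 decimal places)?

17.85

Term probabilities: M 0.0073, M+2 0.0612, M+4 0.2050, M+6 0.3431, M+8 0.2872, M+10 0.0961. Base peak = M+6.
P(M+6) = C(5,3) × 0.374^2 × 0.626^3 = 10 × 0.139876 × 0.24531438 = 0.343136 (base)
P(M+2) = C(5,1) × 0.374^4 × 0.626^1 = 5 × 0.0195653 × 0.6260 = 0.061239
Relative intensity = 0.061239 / 0.343136 × 100 = 17.85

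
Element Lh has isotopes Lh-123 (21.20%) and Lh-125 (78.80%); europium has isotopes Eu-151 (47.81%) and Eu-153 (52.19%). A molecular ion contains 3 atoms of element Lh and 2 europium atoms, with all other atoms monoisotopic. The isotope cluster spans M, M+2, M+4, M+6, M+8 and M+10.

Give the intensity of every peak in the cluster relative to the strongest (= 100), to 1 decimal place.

Element Lh pattern (n=3): 0.00952813 : 0.10624762 : 0.39492038 : 0.48930387
Europium pattern (n=2): 0.22857961 : 0.49904078 : 0.27237961
Convolve the two distributions (both contribute in 2-u steps):
  M: 0.00952813×0.22857961 = 0.002178
  M+2: 0.00952813×0.49904078 + 0.10624762×0.22857961 = 0.029041
  M+4: 0.00952813×0.27237961 + 0.10624762×0.49904078 + 0.39492038×0.22857961 = 0.145888
  M+6: 0.10624762×0.27237961 + 0.39492038×0.49904078 + 0.48930387×0.22857961 = 0.337866
  M+8: 0.39492038×0.27237961 + 0.48930387×0.49904078 = 0.351751
  M+10: 0.48930387×0.27237961 = 0.133276
Scale to base peak (0.351751) = 100: 0.6 : 8.3 : 41.5 : 96.1 : 100.0 : 37.9

0.6 : 8.3 : 41.5 : 96.1 : 100.0 : 37.9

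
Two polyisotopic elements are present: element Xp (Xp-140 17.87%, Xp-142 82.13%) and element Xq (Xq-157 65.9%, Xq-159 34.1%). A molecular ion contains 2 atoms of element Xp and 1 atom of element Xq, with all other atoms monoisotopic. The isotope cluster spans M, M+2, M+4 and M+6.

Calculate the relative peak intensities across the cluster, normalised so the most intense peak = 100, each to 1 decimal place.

Element Xp pattern (n=2): 0.03193369 : 0.29353262 : 0.67453369
Element Xq pattern (n=1): 0.6590 : 0.3410
Convolve the two distributions (both contribute in 2-u steps):
  M: 0.03193369×0.6590 = 0.021044
  M+2: 0.03193369×0.3410 + 0.29353262×0.6590 = 0.204327
  M+4: 0.29353262×0.3410 + 0.67453369×0.6590 = 0.544612
  M+6: 0.67453369×0.3410 = 0.230016
Scale to base peak (0.544612) = 100: 3.9 : 37.5 : 100.0 : 42.2

3.9 : 37.5 : 100.0 : 42.2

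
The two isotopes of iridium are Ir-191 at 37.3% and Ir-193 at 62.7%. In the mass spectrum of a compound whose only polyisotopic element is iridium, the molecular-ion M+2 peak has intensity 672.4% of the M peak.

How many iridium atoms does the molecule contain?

With n Ir atoms, P(M+2)/P(M) = C(n,1)·p^(n−1)q / p^n = n·q/p = n · 0.627/0.373.
n = 6.724 × 0.373/0.627 = 4.00 ≈ 4

4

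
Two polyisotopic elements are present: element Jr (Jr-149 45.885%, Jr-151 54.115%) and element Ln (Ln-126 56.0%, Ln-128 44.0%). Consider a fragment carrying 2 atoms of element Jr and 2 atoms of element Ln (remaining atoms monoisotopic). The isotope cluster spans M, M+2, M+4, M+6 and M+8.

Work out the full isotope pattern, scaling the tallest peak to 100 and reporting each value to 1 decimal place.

Element Jr pattern (n=2): 0.21054332 : 0.49661335 : 0.29284332
Element Ln pattern (n=2): 0.3136 : 0.4928 : 0.1936
Convolve the two distributions (both contribute in 2-u steps):
  M: 0.21054332×0.3136 = 0.066026
  M+2: 0.21054332×0.4928 + 0.49661335×0.3136 = 0.259494
  M+4: 0.21054332×0.1936 + 0.49661335×0.4928 + 0.29284332×0.3136 = 0.377328
  M+6: 0.49661335×0.1936 + 0.29284332×0.4928 = 0.240458
  M+8: 0.29284332×0.1936 = 0.056694
Scale to base peak (0.377328) = 100: 17.5 : 68.8 : 100.0 : 63.7 : 15.0

17.5 : 68.8 : 100.0 : 63.7 : 15.0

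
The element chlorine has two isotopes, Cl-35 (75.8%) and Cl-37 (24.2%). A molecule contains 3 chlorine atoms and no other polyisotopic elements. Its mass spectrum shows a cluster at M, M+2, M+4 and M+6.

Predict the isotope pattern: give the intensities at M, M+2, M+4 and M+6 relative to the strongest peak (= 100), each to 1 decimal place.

The 3 Cl atoms are independent, so intensities follow the terms of (0.758 + 0.242)^3.
P(M) = 0.758^3 = 0.435520
P(M+2) = 3 × 0.758^2 × 0.242^1 = 0.417133
P(M+4) = 3 × 0.758^1 × 0.242^2 = 0.133175
P(M+6) = 0.242^3 = 0.014172
The M peak is largest (0.435520); scaling to 100 gives 100.0 : 95.8 : 30.6 : 3.3.

100.0 : 95.8 : 30.6 : 3.3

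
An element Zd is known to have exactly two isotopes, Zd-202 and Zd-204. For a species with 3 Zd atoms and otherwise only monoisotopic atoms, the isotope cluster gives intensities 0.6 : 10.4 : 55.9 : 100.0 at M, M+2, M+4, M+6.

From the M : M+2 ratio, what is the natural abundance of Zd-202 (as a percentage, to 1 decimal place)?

14.8%

Let p = fractional abundance of Zd-202. I(M+2)/I(M) = [C(3,1)·p^2·(1−p)] / p^3 = 3·(1−p)/p = 10.4/0.6 = 17.3333
(1−p)/p = 17.3333/3 = 5.7778  ⇒  p = 1/(1 + 5.7778) = 0.1475
Zd-202: 14.8%, Zd-204: 85.2%.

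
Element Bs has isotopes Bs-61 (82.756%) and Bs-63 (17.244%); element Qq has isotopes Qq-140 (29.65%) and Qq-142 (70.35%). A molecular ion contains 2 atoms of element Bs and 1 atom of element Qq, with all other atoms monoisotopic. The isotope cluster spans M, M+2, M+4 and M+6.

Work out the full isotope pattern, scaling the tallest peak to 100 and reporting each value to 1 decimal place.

35.8 : 100.0 : 37.0 : 3.7

Element Bs pattern (n=2): 0.68485555 : 0.28540889 : 0.02973555
Element Qq pattern (n=1): 0.2965 : 0.7035
Convolve the two distributions (both contribute in 2-u steps):
  M: 0.68485555×0.2965 = 0.203060
  M+2: 0.68485555×0.7035 + 0.28540889×0.2965 = 0.566420
  M+4: 0.28540889×0.7035 + 0.02973555×0.2965 = 0.209602
  M+6: 0.02973555×0.7035 = 0.020919
Scale to base peak (0.566420) = 100: 35.8 : 100.0 : 37.0 : 3.7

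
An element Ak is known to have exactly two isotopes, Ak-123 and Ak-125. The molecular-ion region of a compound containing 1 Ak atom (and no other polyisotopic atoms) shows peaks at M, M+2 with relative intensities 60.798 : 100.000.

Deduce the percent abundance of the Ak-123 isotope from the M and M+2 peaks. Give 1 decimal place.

37.8%

Write p for the Ak-123 fraction. I(M+2)/I(M) = [C(1,1)·p^0·(1−p)] / p^1 = 1·(1−p)/p = 100.000/60.798 = 1.6448
(1−p)/p = 1.6448/1 = 1.6448  ⇒  p = 1/(1 + 1.6448) = 0.3781
Ak-123: 37.8%, Ak-125: 62.2%.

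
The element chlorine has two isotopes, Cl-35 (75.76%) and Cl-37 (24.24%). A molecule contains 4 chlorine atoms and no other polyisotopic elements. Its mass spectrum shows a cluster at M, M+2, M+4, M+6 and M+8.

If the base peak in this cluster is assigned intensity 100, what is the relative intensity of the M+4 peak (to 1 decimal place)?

48.0

(0.7576 + 0.2424)^4 gives M 0.3294, M+2 0.4216, M+4 0.2023, M+6 0.0432, M+8 0.0035; the largest is M+2.
P(M+2) = C(4,1) × 0.7576^3 × 0.2424^1 = 4 × 0.4348304 × 0.2424 = 0.421612 (base)
P(M+4) = C(4,2) × 0.7576^2 × 0.2424^2 = 6 × 0.57395776 × 0.05875776 = 0.202347
Relative intensity = 0.202347 / 0.421612 × 100 = 48.0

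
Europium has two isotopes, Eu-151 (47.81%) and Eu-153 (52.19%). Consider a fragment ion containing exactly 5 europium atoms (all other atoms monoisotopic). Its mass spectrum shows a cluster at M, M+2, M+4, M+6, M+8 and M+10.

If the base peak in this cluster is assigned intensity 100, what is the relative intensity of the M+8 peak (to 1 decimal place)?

54.6

(0.4781 + 0.5219)^5 gives M 0.0250, M+2 0.1363, M+4 0.2977, M+6 0.3249, M+8 0.1774, M+10 0.0387; the largest is M+6.
P(M+6) = C(5,3) × 0.4781^2 × 0.5219^3 = 10 × 0.22857961 × 0.14215492 = 0.324937 (base)
P(M+8) = C(5,4) × 0.4781^1 × 0.5219^4 = 5 × 0.4781 × 0.07419065 = 0.177353
Relative intensity = 0.177353 / 0.324937 × 100 = 54.6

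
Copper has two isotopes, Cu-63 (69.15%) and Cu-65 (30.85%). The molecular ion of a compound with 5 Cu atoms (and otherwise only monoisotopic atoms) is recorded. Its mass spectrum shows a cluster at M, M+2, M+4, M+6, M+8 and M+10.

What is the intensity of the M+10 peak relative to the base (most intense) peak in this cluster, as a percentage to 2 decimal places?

(0.6915 + 0.3085)^5 gives M 0.1581, M+2 0.3527, M+4 0.3147, M+6 0.1404, M+8 0.0313, M+10 0.0028; the largest is M+2.
P(M+2) = C(5,1) × 0.6915^4 × 0.3085^1 = 5 × 0.2286487 × 0.3085 = 0.352691 (base)
P(M+10) = C(5,5) × 0.6915^0 × 0.3085^5 = 1 × 1.0000 × 0.00279432 = 0.002794
Relative intensity = 0.002794 / 0.352691 × 100 = 0.79

0.79%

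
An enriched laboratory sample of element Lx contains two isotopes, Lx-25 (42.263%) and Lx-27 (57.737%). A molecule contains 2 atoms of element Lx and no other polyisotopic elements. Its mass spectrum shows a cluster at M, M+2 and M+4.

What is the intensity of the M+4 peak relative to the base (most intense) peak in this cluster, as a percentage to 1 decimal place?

68.3%

Binomial terms of (0.42263 + 0.57737)^2: M 0.1786, M+2 0.4880, M+4 0.3334 → M+2 is the base peak.
P(M+2) = C(2,1) × 0.42263^1 × 0.57737^1 = 2 × 0.42263 × 0.57737 = 0.488028 (base)
P(M+4) = C(2,2) × 0.42263^0 × 0.57737^2 = 1 × 1.0000 × 0.33335612 = 0.333356
Relative intensity = 0.333356 / 0.488028 × 100 = 68.3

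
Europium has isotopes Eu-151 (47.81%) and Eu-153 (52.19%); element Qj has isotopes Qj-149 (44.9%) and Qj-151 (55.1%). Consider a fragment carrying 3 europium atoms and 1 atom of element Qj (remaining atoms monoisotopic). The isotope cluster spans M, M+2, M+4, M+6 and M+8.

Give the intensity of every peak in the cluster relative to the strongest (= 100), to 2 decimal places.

13.17 : 59.29 : 100.00 : 74.90 : 21.02

Europium pattern (n=3): 0.10928391 : 0.3578871 : 0.39067407 : 0.14215492
Element Qj pattern (n=1): 0.4490 : 0.5510
Convolve the two distributions (both contribute in 2-u steps):
  M: 0.10928391×0.4490 = 0.049068
  M+2: 0.10928391×0.5510 + 0.3578871×0.4490 = 0.220907
  M+4: 0.3578871×0.5510 + 0.39067407×0.4490 = 0.372608
  M+6: 0.39067407×0.5510 + 0.14215492×0.4490 = 0.279089
  M+8: 0.14215492×0.5510 = 0.078327
Scale to base peak (0.372608) = 100: 13.17 : 59.29 : 100.00 : 74.90 : 21.02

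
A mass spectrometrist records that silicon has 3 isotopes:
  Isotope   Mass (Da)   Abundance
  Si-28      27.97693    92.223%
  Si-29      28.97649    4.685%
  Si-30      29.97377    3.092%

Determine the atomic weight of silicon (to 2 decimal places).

The abundance-weighted mean is 0.92223 × 27.97693 + 0.04685 × 28.97649 + 0.03092 × 29.97377
= 25.801164 + 1.357549 + 0.926789 = 28.085502 Da

28.09 Da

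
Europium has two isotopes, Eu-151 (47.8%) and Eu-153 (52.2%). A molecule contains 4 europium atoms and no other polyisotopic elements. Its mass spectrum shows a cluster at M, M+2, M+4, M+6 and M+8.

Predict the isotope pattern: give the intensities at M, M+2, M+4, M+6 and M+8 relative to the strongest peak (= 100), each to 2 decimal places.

13.98 : 61.05 : 100.00 : 72.80 : 19.88

The 4 Eu atoms are independent, so intensities follow the terms of (0.478 + 0.522)^4.
P(M) = 0.478^4 = 0.052205
P(M+2) = 4 × 0.478^3 × 0.522^1 = 0.228042
P(M+4) = 6 × 0.478^2 × 0.522^2 = 0.373549
P(M+6) = 4 × 0.478^1 × 0.522^3 = 0.271956
P(M+8) = 0.522^4 = 0.074248
The M+4 peak is largest (0.373549); scaling to 100 gives 13.98 : 61.05 : 100.00 : 72.80 : 19.88.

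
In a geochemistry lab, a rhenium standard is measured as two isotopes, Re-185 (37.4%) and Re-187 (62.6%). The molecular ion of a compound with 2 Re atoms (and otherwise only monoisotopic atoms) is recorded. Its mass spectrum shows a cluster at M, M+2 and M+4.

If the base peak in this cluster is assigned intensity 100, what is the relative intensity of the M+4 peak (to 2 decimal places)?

83.69

(0.374 + 0.626)^2 gives M 0.1399, M+2 0.4682, M+4 0.3919; the largest is M+2.
P(M+2) = C(2,1) × 0.374^1 × 0.626^1 = 2 × 0.3740 × 0.6260 = 0.468248 (base)
P(M+4) = C(2,2) × 0.374^0 × 0.626^2 = 1 × 1.0000 × 0.391876 = 0.391876
Relative intensity = 0.391876 / 0.468248 × 100 = 83.69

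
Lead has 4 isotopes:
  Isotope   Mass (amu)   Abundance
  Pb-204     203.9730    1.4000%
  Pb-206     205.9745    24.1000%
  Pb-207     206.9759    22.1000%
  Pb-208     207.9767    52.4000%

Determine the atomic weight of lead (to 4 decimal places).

207.2169 amu

Average mass = Σ (abundance × isotope mass) = 0.014000 × 203.9730 + 0.241000 × 205.9745 + 0.221000 × 206.9759 + 0.524000 × 207.9767
= 2.85562 + 49.63985 + 45.74167 + 108.97979 = 207.21693 amu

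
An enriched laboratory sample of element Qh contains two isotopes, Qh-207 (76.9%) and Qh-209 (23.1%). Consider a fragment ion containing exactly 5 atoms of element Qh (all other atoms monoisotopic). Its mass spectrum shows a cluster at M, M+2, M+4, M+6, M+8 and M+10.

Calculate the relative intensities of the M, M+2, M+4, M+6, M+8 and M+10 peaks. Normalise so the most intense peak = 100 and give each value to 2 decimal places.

66.58 : 100.00 : 60.08 : 18.05 : 2.71 : 0.16

Each Qh atom is independently Qh-207 (p = 0.769) or Qh-209 (q = 0.231); the cluster is the binomial expansion (p + q)^5.
P(M) = 0.769^5 = 0.268925
P(M+2) = 5 × 0.769^4 × 0.231^1 = 0.403913
P(M+4) = 10 × 0.769^3 × 0.231^2 = 0.242663
P(M+6) = 10 × 0.769^2 × 0.231^3 = 0.072893
P(M+8) = 5 × 0.769^1 × 0.231^4 = 0.010948
P(M+10) = 0.231^5 = 0.000658
The M+2 peak is largest (0.403913); scaling to 100 gives 66.58 : 100.00 : 60.08 : 18.05 : 2.71 : 0.16.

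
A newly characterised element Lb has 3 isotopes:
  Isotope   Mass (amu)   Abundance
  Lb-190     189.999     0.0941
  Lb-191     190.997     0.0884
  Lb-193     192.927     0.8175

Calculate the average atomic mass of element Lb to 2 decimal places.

Average mass = Σ (abundance × isotope mass) = 0.0941 × 189.999 + 0.0884 × 190.997 + 0.8175 × 192.927
= 17.8789 + 16.8841 + 157.7178 = 192.4808 amu

192.48 amu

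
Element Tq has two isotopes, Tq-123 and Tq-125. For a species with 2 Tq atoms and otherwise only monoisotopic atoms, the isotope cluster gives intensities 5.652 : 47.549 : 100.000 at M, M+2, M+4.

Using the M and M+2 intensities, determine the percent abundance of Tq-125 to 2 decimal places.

80.79%

If p is the fraction of Tq that is Tq-123, then I(M+2)/I(M) = [C(2,1)·p^1·(1−p)] / p^2 = 2·(1−p)/p = 47.549/5.652 = 8.4128
(1−p)/p = 8.4128/2 = 4.2064  ⇒  p = 1/(1 + 4.2064) = 0.1921
Tq-123: 19.21%, Tq-125: 80.79%.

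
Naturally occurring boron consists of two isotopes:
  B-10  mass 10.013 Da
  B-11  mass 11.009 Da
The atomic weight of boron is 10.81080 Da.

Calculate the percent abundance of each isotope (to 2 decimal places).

B-10: 19.90%, B-11: 80.10%

With x = fraction of B-10 (so B-11 is 1 − x):
10.013·x + 11.009·(1 − x) = 10.81080
(10.013 − 11.009)·x = 10.81080 − 11.009
x = -0.19820 / -0.996 = 0.19900 → 19.90% B-10, 80.10% B-11.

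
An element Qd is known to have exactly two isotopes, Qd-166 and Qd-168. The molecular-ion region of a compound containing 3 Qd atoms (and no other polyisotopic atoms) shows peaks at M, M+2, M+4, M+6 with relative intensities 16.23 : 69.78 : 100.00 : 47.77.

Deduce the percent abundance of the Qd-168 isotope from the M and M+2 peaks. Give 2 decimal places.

Let p = fractional abundance of Qd-166. I(M+2)/I(M) = [C(3,1)·p^2·(1−p)] / p^3 = 3·(1−p)/p = 69.78/16.23 = 4.2994
(1−p)/p = 4.2994/3 = 1.4331  ⇒  p = 1/(1 + 1.4331) = 0.4110
Qd-166: 41.10%, Qd-168: 58.90%.

58.90%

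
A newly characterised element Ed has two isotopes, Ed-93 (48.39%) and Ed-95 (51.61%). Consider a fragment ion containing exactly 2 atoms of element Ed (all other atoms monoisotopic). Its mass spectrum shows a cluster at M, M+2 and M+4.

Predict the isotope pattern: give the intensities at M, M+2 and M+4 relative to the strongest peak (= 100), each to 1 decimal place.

The 2 Ed atoms are independent, so intensities follow the terms of (0.4839 + 0.5161)^2.
P(M) = 0.4839^2 = 0.234159
P(M+2) = 2 × 0.4839^1 × 0.5161^1 = 0.499482
P(M+4) = 0.5161^2 = 0.266359
The M+2 peak is largest (0.499482); scaling to 100 gives 46.9 : 100.0 : 53.3.

46.9 : 100.0 : 53.3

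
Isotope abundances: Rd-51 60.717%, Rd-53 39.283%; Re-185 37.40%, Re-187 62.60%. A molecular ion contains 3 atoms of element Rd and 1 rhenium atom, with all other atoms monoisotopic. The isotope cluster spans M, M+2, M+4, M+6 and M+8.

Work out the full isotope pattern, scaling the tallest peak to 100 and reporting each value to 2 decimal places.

Element Rd pattern (n=3): 0.2238365 : 0.43445671 : 0.28108706 : 0.06061972
Rhenium pattern (n=1): 0.3740 : 0.6260
Convolve the two distributions (both contribute in 2-u steps):
  M: 0.2238365×0.3740 = 0.083715
  M+2: 0.2238365×0.6260 + 0.43445671×0.3740 = 0.302608
  M+4: 0.43445671×0.6260 + 0.28108706×0.3740 = 0.377096
  M+6: 0.28108706×0.6260 + 0.06061972×0.3740 = 0.198632
  M+8: 0.06061972×0.6260 = 0.037948
Scale to base peak (0.377096) = 100: 22.20 : 80.25 : 100.00 : 52.67 : 10.06

22.20 : 80.25 : 100.00 : 52.67 : 10.06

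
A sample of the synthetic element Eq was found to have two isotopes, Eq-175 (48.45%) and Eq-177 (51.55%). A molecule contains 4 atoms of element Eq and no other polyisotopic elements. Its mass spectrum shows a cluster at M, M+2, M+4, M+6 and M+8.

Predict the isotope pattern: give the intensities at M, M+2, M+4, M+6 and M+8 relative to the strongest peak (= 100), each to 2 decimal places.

The 4 Eq atoms are independent, so intensities follow the terms of (0.4845 + 0.5155)^4.
P(M) = 0.4845^4 = 0.055103
P(M+2) = 4 × 0.4845^3 × 0.5155^1 = 0.234515
P(M+4) = 6 × 0.4845^2 × 0.5155^2 = 0.374280
P(M+6) = 4 × 0.4845^1 × 0.5155^3 = 0.265485
P(M+8) = 0.5155^4 = 0.070618
The M+4 peak is largest (0.374280); scaling to 100 gives 14.72 : 62.66 : 100.00 : 70.93 : 18.87.

14.72 : 62.66 : 100.00 : 70.93 : 18.87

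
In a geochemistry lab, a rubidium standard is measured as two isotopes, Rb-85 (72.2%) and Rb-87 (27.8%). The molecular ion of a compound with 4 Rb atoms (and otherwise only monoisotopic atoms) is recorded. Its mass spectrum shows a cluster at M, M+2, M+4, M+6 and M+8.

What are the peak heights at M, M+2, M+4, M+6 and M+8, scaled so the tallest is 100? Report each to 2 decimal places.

64.93 : 100.00 : 57.76 : 14.83 : 1.43

The 4 Rb atoms are independent, so intensities follow the terms of (0.722 + 0.278)^4.
P(M) = 0.722^4 = 0.271737
P(M+2) = 4 × 0.722^3 × 0.278^1 = 0.418520
P(M+4) = 6 × 0.722^2 × 0.278^2 = 0.241721
P(M+6) = 4 × 0.722^1 × 0.278^3 = 0.062049
P(M+8) = 0.278^4 = 0.005973
The M+2 peak is largest (0.418520); scaling to 100 gives 64.93 : 100.00 : 57.76 : 14.83 : 1.43.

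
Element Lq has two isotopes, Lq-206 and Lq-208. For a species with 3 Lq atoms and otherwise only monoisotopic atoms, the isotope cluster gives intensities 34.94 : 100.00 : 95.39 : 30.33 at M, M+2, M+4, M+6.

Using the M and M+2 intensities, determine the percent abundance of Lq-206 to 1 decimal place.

Write p for the Lq-206 fraction. I(M+2)/I(M) = [C(3,1)·p^2·(1−p)] / p^3 = 3·(1−p)/p = 100.00/34.94 = 2.8620
(1−p)/p = 2.8620/3 = 0.9540  ⇒  p = 1/(1 + 0.9540) = 0.5118
Lq-206: 51.2%, Lq-208: 48.8%.

51.2%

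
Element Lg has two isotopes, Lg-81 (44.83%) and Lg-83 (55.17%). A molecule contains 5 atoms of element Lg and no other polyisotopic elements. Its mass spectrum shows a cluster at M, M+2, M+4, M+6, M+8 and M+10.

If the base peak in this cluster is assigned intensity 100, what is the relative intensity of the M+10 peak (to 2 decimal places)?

15.14

(0.4483 + 0.5517)^5 gives M 0.0181, M+2 0.1114, M+4 0.2742, M+6 0.3375, M+8 0.2077, M+10 0.0511; the largest is M+6.
P(M+6) = C(5,3) × 0.4483^2 × 0.5517^3 = 10 × 0.20097289 × 0.16792252 = 0.337479 (base)
P(M+10) = C(5,5) × 0.4483^0 × 0.5517^5 = 1 × 1.0000 × 0.05111106 = 0.051111
Relative intensity = 0.051111 / 0.337479 × 100 = 15.14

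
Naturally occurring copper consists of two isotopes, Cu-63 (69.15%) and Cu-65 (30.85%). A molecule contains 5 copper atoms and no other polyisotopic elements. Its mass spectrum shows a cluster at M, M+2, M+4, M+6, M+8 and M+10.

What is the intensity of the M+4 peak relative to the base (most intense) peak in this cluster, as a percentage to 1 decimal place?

Binomial terms of (0.6915 + 0.3085)^5: M 0.1581, M+2 0.3527, M+4 0.3147, M+6 0.1404, M+8 0.0313, M+10 0.0028 → M+2 is the base peak.
P(M+2) = C(5,1) × 0.6915^4 × 0.3085^1 = 5 × 0.2286487 × 0.3085 = 0.352691 (base)
P(M+4) = C(5,2) × 0.6915^3 × 0.3085^2 = 10 × 0.33065611 × 0.09517225 = 0.314693
Relative intensity = 0.314693 / 0.352691 × 100 = 89.2

89.2%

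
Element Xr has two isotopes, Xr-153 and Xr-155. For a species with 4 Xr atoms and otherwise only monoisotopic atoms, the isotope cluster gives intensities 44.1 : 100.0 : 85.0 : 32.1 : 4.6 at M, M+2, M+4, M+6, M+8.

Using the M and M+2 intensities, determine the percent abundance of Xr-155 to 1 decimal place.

36.2%

If p is the fraction of Xr that is Xr-153, then I(M+2)/I(M) = [C(4,1)·p^3·(1−p)] / p^4 = 4·(1−p)/p = 100.0/44.1 = 2.2676
(1−p)/p = 2.2676/4 = 0.5669  ⇒  p = 1/(1 + 0.5669) = 0.6382
Xr-153: 63.8%, Xr-155: 36.2%.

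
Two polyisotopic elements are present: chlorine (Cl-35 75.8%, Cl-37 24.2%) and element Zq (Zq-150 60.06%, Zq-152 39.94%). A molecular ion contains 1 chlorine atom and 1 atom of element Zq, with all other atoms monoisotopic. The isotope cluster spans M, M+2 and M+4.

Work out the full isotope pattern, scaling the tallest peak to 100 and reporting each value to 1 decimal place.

Chlorine pattern (n=1): 0.7580 : 0.2420
Element Zq pattern (n=1): 0.6006 : 0.3994
Convolve the two distributions (both contribute in 2-u steps):
  M: 0.7580×0.6006 = 0.455255
  M+2: 0.7580×0.3994 + 0.2420×0.6006 = 0.448090
  M+4: 0.2420×0.3994 = 0.096655
Scale to base peak (0.455255) = 100: 100.0 : 98.4 : 21.2

100.0 : 98.4 : 21.2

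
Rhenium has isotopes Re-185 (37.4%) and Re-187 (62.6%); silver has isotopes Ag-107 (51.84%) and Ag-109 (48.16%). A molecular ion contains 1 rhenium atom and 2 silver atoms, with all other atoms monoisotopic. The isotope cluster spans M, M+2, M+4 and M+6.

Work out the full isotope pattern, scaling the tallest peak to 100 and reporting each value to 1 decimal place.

25.2 : 88.9 : 100.0 : 36.4

Rhenium pattern (n=1): 0.3740 : 0.6260
Silver pattern (n=2): 0.26873856 : 0.49932288 : 0.23193856
Convolve the two distributions (both contribute in 2-u steps):
  M: 0.3740×0.26873856 = 0.100508
  M+2: 0.3740×0.49932288 + 0.6260×0.26873856 = 0.354977
  M+4: 0.3740×0.23193856 + 0.6260×0.49932288 = 0.399321
  M+6: 0.6260×0.23193856 = 0.145194
Scale to base peak (0.399321) = 100: 25.2 : 88.9 : 100.0 : 36.4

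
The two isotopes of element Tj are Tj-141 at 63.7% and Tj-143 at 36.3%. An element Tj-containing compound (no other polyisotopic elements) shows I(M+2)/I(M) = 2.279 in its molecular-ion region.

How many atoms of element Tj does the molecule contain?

The M+2/M ratio from n Tj atoms is n · q/p = n · 0.363/0.637.
n = 2.279 × 0.637/0.363 = 4.00 ≈ 4

4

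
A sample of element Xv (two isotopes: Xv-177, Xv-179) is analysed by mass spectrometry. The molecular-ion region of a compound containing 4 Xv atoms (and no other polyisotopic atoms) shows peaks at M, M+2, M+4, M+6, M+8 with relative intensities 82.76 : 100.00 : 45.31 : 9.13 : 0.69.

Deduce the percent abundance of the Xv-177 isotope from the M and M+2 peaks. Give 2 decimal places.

Let p = fractional abundance of Xv-177. I(M+2)/I(M) = [C(4,1)·p^3·(1−p)] / p^4 = 4·(1−p)/p = 100.00/82.76 = 1.2083
(1−p)/p = 1.2083/4 = 0.3021  ⇒  p = 1/(1 + 0.3021) = 0.7680
Xv-177: 76.80%, Xv-179: 23.20%.

76.80%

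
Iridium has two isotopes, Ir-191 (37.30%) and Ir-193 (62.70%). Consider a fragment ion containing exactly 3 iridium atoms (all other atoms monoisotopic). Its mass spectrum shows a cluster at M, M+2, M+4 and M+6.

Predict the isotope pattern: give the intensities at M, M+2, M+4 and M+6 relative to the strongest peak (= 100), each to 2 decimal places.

11.80 : 59.49 : 100.00 : 56.03

Each Ir atom is independently Ir-191 (p = 0.3730) or Ir-193 (q = 0.6270); the cluster is the binomial expansion (p + q)^3.
P(M) = 0.3730^3 = 0.051895
P(M+2) = 3 × 0.3730^2 × 0.6270^1 = 0.261702
P(M+4) = 3 × 0.3730^1 × 0.6270^2 = 0.439911
P(M+6) = 0.6270^3 = 0.246492
The M+4 peak is largest (0.439911); scaling to 100 gives 11.80 : 59.49 : 100.00 : 56.03.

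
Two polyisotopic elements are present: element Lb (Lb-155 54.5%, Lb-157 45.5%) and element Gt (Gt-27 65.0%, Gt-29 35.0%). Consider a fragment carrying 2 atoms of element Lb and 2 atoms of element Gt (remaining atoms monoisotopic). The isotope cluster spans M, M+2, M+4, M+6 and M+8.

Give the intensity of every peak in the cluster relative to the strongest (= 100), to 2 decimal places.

35.91 : 98.62 : 100.00 : 44.33 : 7.26

Element Lb pattern (n=2): 0.297025 : 0.49595 : 0.207025
Element Gt pattern (n=2): 0.4225 : 0.4550 : 0.1225
Convolve the two distributions (both contribute in 2-u steps):
  M: 0.297025×0.4225 = 0.125493
  M+2: 0.297025×0.4550 + 0.49595×0.4225 = 0.344685
  M+4: 0.297025×0.1225 + 0.49595×0.4550 + 0.207025×0.4225 = 0.349511
  M+6: 0.49595×0.1225 + 0.207025×0.4550 = 0.154950
  M+8: 0.207025×0.1225 = 0.025361
Scale to base peak (0.349511) = 100: 35.91 : 98.62 : 100.00 : 44.33 : 7.26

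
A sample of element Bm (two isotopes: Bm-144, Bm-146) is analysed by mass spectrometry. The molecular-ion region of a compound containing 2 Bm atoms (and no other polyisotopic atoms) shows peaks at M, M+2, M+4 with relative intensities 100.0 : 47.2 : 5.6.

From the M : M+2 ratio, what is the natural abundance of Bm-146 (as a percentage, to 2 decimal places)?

Write p for the Bm-144 fraction. I(M+2)/I(M) = [C(2,1)·p^1·(1−p)] / p^2 = 2·(1−p)/p = 47.2/100.0 = 0.4720
(1−p)/p = 0.4720/2 = 0.2360  ⇒  p = 1/(1 + 0.2360) = 0.8091
Bm-144: 80.91%, Bm-146: 19.09%.

19.09%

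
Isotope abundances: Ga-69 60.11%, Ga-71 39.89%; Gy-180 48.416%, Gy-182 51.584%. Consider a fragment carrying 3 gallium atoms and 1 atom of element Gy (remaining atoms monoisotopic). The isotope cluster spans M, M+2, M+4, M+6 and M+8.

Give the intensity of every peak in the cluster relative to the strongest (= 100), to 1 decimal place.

Gallium pattern (n=3): 0.21719018 : 0.43239309 : 0.28694328 : 0.06347345
Element Gy pattern (n=1): 0.48416 : 0.51584
Convolve the two distributions (both contribute in 2-u steps):
  M: 0.21719018×0.48416 = 0.105155
  M+2: 0.21719018×0.51584 + 0.43239309×0.48416 = 0.321383
  M+4: 0.43239309×0.51584 + 0.28694328×0.48416 = 0.361972
  M+6: 0.28694328×0.51584 + 0.06347345×0.48416 = 0.178748
  M+8: 0.06347345×0.51584 = 0.032742
Scale to base peak (0.361972) = 100: 29.1 : 88.8 : 100.0 : 49.4 : 9.0

29.1 : 88.8 : 100.0 : 49.4 : 9.0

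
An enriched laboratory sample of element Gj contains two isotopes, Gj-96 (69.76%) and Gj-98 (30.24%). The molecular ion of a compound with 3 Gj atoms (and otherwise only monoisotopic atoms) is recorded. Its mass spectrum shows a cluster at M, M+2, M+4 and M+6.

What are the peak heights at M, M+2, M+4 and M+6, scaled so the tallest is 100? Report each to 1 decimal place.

Each Gj atom is independently Gj-96 (p = 0.6976) or Gj-98 (q = 0.3024); the cluster is the binomial expansion (p + q)^3.
P(M) = 0.6976^3 = 0.339484
P(M+2) = 3 × 0.6976^2 × 0.3024^1 = 0.441485
P(M+4) = 3 × 0.6976^1 × 0.3024^2 = 0.191378
P(M+6) = 0.3024^3 = 0.027653
The M+2 peak is largest (0.441485); scaling to 100 gives 76.9 : 100.0 : 43.3 : 6.3.

76.9 : 100.0 : 43.3 : 6.3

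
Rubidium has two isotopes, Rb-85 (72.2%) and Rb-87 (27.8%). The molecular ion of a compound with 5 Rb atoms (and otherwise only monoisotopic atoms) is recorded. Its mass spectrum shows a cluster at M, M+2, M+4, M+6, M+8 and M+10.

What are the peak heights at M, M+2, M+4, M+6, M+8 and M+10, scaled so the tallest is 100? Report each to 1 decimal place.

Each Rb atom is independently Rb-85 (p = 0.722) or Rb-87 (q = 0.278); the cluster is the binomial expansion (p + q)^5.
P(M) = 0.722^5 = 0.196194
P(M+2) = 5 × 0.722^4 × 0.278^1 = 0.377714
P(M+4) = 10 × 0.722^3 × 0.278^2 = 0.290872
P(M+6) = 10 × 0.722^2 × 0.278^3 = 0.111998
P(M+8) = 5 × 0.722^1 × 0.278^4 = 0.021562
P(M+10) = 0.278^5 = 0.001660
The M+2 peak is largest (0.377714); scaling to 100 gives 51.9 : 100.0 : 77.0 : 29.7 : 5.7 : 0.4.

51.9 : 100.0 : 77.0 : 29.7 : 5.7 : 0.4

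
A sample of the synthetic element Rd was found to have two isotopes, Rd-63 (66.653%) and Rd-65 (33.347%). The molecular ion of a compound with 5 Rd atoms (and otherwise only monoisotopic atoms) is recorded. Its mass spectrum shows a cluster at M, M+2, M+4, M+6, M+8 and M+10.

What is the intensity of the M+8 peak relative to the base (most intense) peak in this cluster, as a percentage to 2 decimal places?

Term probabilities: M 0.1316, M+2 0.3291, M+4 0.3293, M+6 0.1647, M+8 0.0412, M+10 0.0041. Base peak = M+4.
P(M+4) = C(5,2) × 0.66653^3 × 0.33347^2 = 10 × 0.29611411 × 0.11120224 = 0.329286 (base)
P(M+8) = C(5,4) × 0.66653^1 × 0.33347^4 = 5 × 0.66653 × 0.01236594 = 0.041211
Relative intensity = 0.041211 / 0.329286 × 100 = 12.52

12.52%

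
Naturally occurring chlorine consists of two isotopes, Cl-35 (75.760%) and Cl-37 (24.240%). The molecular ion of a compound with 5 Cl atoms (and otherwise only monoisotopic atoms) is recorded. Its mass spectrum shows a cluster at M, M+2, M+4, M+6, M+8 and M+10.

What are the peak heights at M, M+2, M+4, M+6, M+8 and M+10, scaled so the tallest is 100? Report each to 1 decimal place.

The 5 Cl atoms are independent, so intensities follow the terms of (0.75760 + 0.24240)^5.
P(M) = 0.75760^5 = 0.249574
P(M+2) = 5 × 0.75760^4 × 0.24240^1 = 0.399266
P(M+4) = 10 × 0.75760^3 × 0.24240^2 = 0.255497
P(M+6) = 10 × 0.75760^2 × 0.24240^3 = 0.081748
P(M+8) = 5 × 0.75760^1 × 0.24240^4 = 0.013078
P(M+10) = 0.24240^5 = 0.000837
The M+2 peak is largest (0.399266); scaling to 100 gives 62.5 : 100.0 : 64.0 : 20.5 : 3.3 : 0.2.

62.5 : 100.0 : 64.0 : 20.5 : 3.3 : 0.2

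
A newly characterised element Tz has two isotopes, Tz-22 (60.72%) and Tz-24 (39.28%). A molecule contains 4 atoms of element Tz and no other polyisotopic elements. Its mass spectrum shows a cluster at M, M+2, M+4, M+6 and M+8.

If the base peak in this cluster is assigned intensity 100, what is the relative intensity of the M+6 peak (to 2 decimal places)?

Term probabilities: M 0.1359, M+2 0.3517, M+4 0.3413, M+6 0.1472, M+8 0.0238. Base peak = M+2.
P(M+2) = C(4,1) × 0.6072^3 × 0.3928^1 = 4 × 0.22386969 × 0.3928 = 0.351744 (base)
P(M+6) = C(4,3) × 0.6072^1 × 0.3928^3 = 4 × 0.6072 × 0.06060583 = 0.147199
Relative intensity = 0.147199 / 0.351744 × 100 = 41.85

41.85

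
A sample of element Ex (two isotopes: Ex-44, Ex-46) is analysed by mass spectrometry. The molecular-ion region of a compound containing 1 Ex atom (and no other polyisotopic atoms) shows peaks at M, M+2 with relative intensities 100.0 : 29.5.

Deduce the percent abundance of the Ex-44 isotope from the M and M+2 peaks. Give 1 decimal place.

If p is the fraction of Ex that is Ex-44, then I(M+2)/I(M) = [C(1,1)·p^0·(1−p)] / p^1 = 1·(1−p)/p = 29.5/100.0 = 0.2950
(1−p)/p = 0.2950/1 = 0.2950  ⇒  p = 1/(1 + 0.2950) = 0.7722
Ex-44: 77.2%, Ex-46: 22.8%.

77.2%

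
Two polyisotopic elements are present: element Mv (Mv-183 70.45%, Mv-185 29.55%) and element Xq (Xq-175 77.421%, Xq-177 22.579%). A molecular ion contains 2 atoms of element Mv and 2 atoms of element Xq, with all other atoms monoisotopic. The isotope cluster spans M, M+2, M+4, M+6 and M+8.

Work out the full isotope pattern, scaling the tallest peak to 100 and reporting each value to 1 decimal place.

Element Mv pattern (n=2): 0.49632025 : 0.4163595 : 0.08732025
Element Xq pattern (n=2): 0.59940112 : 0.34961775 : 0.05098112
Convolve the two distributions (both contribute in 2-u steps):
  M: 0.49632025×0.59940112 = 0.297495
  M+2: 0.49632025×0.34961775 + 0.4163595×0.59940112 = 0.423089
  M+4: 0.49632025×0.05098112 + 0.4163595×0.34961775 + 0.08732025×0.59940112 = 0.223209
  M+6: 0.4163595×0.05098112 + 0.08732025×0.34961775 = 0.051755
  M+8: 0.08732025×0.05098112 = 0.004452
Scale to base peak (0.423089) = 100: 70.3 : 100.0 : 52.8 : 12.2 : 1.1

70.3 : 100.0 : 52.8 : 12.2 : 1.1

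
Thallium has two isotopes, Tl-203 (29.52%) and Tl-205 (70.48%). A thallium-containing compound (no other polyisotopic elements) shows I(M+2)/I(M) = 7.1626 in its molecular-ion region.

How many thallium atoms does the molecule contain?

3

For n independent Tl atoms, I(M+2)/I(M) = n · (abundance Tl-205) / (abundance Tl-203) = n · 0.7048/0.2952.
n = 7.1626 × 0.2952/0.7048 = 3.00 ≈ 3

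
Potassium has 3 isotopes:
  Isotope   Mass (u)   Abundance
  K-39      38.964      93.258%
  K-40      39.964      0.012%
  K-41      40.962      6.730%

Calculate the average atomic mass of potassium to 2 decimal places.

39.10 u

Weight each isotope mass by its fractional abundance: 0.93258 × 38.964 + 0.00012 × 39.964 + 0.06730 × 40.962
= 36.3370 + 0.0048 + 2.7567 = 39.0985 u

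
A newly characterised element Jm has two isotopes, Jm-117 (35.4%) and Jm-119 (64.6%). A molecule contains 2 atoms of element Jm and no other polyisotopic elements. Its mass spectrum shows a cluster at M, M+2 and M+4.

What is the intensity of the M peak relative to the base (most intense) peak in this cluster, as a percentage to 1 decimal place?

Binomial terms of (0.354 + 0.646)^2: M 0.1253, M+2 0.4574, M+4 0.4173 → M+2 is the base peak.
P(M+2) = C(2,1) × 0.354^1 × 0.646^1 = 2 × 0.3540 × 0.6460 = 0.457368 (base)
P(M) = C(2,0) × 0.354^2 × 0.646^0 = 1 × 0.125316 × 1.0000 = 0.125316
Relative intensity = 0.125316 / 0.457368 × 100 = 27.4

27.4%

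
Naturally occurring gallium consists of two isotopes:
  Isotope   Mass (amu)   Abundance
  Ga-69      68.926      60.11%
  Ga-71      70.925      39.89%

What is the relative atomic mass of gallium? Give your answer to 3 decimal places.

69.723 amu

Ar = Σ fᵢ·mᵢ = 0.6011 × 68.926 + 0.3989 × 70.925
= 41.4314 + 28.2920 = 69.7234 amu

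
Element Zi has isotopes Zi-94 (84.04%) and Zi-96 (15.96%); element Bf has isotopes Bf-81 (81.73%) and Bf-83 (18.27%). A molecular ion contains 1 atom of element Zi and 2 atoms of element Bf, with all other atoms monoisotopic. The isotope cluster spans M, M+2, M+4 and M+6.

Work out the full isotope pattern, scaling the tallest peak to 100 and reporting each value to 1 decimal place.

100.0 : 63.7 : 13.5 : 0.9

Element Zi pattern (n=1): 0.8404 : 0.1596
Element Bf pattern (n=2): 0.66797929 : 0.29864142 : 0.03337929
Convolve the two distributions (both contribute in 2-u steps):
  M: 0.8404×0.66797929 = 0.561370
  M+2: 0.8404×0.29864142 + 0.1596×0.66797929 = 0.357588
  M+4: 0.8404×0.03337929 + 0.1596×0.29864142 = 0.075715
  M+6: 0.1596×0.03337929 = 0.005327
Scale to base peak (0.561370) = 100: 100.0 : 63.7 : 13.5 : 0.9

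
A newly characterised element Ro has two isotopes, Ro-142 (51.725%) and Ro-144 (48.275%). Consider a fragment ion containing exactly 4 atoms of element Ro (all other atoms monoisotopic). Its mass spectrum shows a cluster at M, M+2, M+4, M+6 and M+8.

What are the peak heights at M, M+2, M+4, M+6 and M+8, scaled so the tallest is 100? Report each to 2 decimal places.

Each Ro atom is independently Ro-142 (p = 0.51725) or Ro-144 (q = 0.48275); the cluster is the binomial expansion (p + q)^4.
P(M) = 0.51725^4 = 0.071582
P(M+2) = 4 × 0.51725^3 × 0.48275^1 = 0.267229
P(M+4) = 6 × 0.51725^2 × 0.48275^2 = 0.374108
P(M+6) = 4 × 0.51725^1 × 0.48275^3 = 0.232770
P(M+8) = 0.48275^4 = 0.054311
The M+4 peak is largest (0.374108); scaling to 100 gives 19.13 : 71.43 : 100.00 : 62.22 : 14.52.

19.13 : 71.43 : 100.00 : 62.22 : 14.52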